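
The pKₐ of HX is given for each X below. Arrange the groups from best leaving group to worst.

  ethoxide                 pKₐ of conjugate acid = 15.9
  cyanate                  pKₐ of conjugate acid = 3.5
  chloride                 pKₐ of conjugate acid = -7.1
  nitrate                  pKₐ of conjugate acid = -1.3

chloride > nitrate > cyanate > ethoxide

Lower conjugate-acid pKₐ ⇒ weaker base ⇒ better leaving group.
Sorting by the given values: chloride (-7.1), nitrate (-1.3), cyanate (3.5), ethoxide (15.9).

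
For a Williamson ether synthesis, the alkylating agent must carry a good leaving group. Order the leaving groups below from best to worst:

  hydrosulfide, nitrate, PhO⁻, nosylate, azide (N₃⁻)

A good leaving group is a weak base: the lower the pKₐ of its conjugate acid, the more readily it departs.
nosylate: pKₐ(p-O₂NC₆H₄SO₃H) ≈ -3.5
nitrate: pKₐ(HNO₃) ≈ -1.3
azide (N₃⁻): pKₐ(HN₃) ≈ 4.7
hydrosulfide: pKₐ(H₂S) ≈ 7
PhO⁻: pKₐ(C₆H₅OH (phenol)) ≈ 10

nosylate > nitrate > azide (N₃⁻) > hydrosulfide > PhO⁻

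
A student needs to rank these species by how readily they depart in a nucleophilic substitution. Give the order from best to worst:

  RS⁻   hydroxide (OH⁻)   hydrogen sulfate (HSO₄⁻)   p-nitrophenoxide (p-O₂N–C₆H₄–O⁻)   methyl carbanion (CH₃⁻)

hydrogen sulfate (HSO₄⁻) > p-nitrophenoxide (p-O₂N–C₆H₄–O⁻) > RS⁻ > hydroxide (OH⁻) > methyl carbanion (CH₃⁻)

Rank by basicity of the departing species: weakest base leaves most easily.
hydrogen sulfate (HSO₄⁻): pKₐ(H₂SO₄) ≈ -3 — conjugate base of a strong mineral acid
p-nitrophenoxide (p-O₂N–C₆H₄–O⁻): pKₐ(p-nitrophenol) ≈ 7.2 — nitro group delocalises the charge; the classic chromogenic LG
RS⁻: pKₐ(RSH (a thiol)) ≈ 10.5 — moderately basic; rarely leaves without activation
hydroxide (OH⁻): pKₐ(H₂O) ≈ 15.7 — strong base; essentially never leaves without prior activation
methyl carbanion (CH₃⁻): pKₐ(CH₄) ≈ 48 — unstabilised carbanion; the worst conceivable leaving group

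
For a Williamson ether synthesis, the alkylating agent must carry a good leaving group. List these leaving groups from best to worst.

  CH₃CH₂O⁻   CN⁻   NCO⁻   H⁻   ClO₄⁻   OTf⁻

OTf⁻ > ClO₄⁻ > NCO⁻ > CN⁻ > CH₃CH₂O⁻ > H⁻

OTf⁻: pKₐ(CF₃SO₃H (triflic acid)) ≈ -14 — charge spread over three oxygens and a CF₃ group; the premier leaving group in synthesis
ClO₄⁻: pKₐ(HClO₄) ≈ -10 — extremely weak base; rarely used for safety reasons
NCO⁻: pKₐ(HOCN) ≈ 3.5 — resonance between N and O
CN⁻: pKₐ(HCN) ≈ 9.2 — sp carbon stabilises the charge somewhat, but still a poor LG
CH₃CH₂O⁻: pKₐ(CH₃CH₂OH) ≈ 16 — strong base; alkoxides do not leave unassisted
H⁻: pKₐ(H₂) ≈ 36 — extremely strong base; leaves only in special hydride-transfer contexts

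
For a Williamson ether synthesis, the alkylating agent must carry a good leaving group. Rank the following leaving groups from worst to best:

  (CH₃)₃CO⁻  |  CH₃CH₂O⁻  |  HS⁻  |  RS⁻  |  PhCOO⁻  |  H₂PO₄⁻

(CH₃)₃CO⁻ < CH₃CH₂O⁻ < RS⁻ < HS⁻ < PhCOO⁻ < H₂PO₄⁻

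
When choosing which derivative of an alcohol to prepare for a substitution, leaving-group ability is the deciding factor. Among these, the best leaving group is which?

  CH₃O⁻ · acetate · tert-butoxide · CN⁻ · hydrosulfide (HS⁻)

acetate

acetate: pKₐ(CH₃COOH) ≈ 4.8
hydrosulfide (HS⁻): pKₐ(H₂S) ≈ 7
CN⁻: pKₐ(HCN) ≈ 9.2
CH₃O⁻: pKₐ(CH₃OH) ≈ 15.5
tert-butoxide: pKₐ(t-BuOH) ≈ 18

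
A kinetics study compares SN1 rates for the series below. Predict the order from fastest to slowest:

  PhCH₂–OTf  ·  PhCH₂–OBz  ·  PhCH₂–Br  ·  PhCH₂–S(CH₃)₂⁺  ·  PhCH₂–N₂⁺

PhCH₂–N₂⁺ > PhCH₂–OTf > PhCH₂–Br > PhCH₂–S(CH₃)₂⁺ > PhCH₂–OBz

Identical carbon frameworks mean the comparison reduces to leaving-group quality.
Rank by basicity of the departing species: weakest base leaves most easily.
PhCH₂–N₂⁺ loses N₂: no meaningful conjugate acid; N₂ departs as an exceptionally stable neutral molecule
PhCH₂–OTf loses OTf⁻: pKₐ(CF₃SO₃H (triflic acid)) ≈ -14
PhCH₂–Br loses Br⁻: pKₐ(HBr) ≈ -9
PhCH₂–S(CH₃)₂⁺ loses SR'₂: pKₐ(R'₂SH⁺) ≈ -7
PhCH₂–OBz loses PhCOO⁻: pKₐ(C₆H₅COOH) ≈ 4.2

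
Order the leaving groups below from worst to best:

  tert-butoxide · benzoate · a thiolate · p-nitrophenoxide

tert-butoxide < a thiolate < p-nitrophenoxide < benzoate

Leaving-group ability tracks the stability of the departed species; conjugate-acid pKₐ is the usual yardstick (lower pKₐ → better LG).
benzoate: pKₐ(C₆H₅COOH) ≈ 4.2
p-nitrophenoxide: pKₐ(p-nitrophenol) ≈ 7.2 — nitro group delocalises the charge; the classic chromogenic LG
a thiolate: pKₐ(RSH (a thiol)) ≈ 10.5
tert-butoxide: pKₐ(t-BuOH) ≈ 18 — bulky, strongly basic alkoxide
Listed from poorest to best leaving group as asked.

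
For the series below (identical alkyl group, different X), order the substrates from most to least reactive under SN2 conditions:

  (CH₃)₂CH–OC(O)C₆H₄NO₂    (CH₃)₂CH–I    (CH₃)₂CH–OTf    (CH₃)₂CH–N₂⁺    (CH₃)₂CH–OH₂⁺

(CH₃)₂CH–N₂⁺ > (CH₃)₂CH–OTf > (CH₃)₂CH–I > (CH₃)₂CH–OH₂⁺ > (CH₃)₂CH–OC(O)C₆H₄NO₂

Same R in every case — rank the leaving groups.
The more stable X⁻ (or X) is on its own — i.e. the weaker a base it is — the better a leaving group it makes.
(CH₃)₂CH–N₂⁺ loses N₂: no meaningful conjugate acid; N₂ departs as an exceptionally stable neutral molecule
(CH₃)₂CH–OTf loses OTf⁻: pKₐ(CF₃SO₃H (triflic acid)) ≈ -14
(CH₃)₂CH–I loses I⁻: pKₐ(HI) ≈ -10
(CH₃)₂CH–OH₂⁺ loses H₂O: pKₐ(H₃O⁺) ≈ -1.7
(CH₃)₂CH–OC(O)C₆H₄NO₂ loses p-O₂N–C₆H₄–COO⁻: pKₐ(p-nitrobenzoic acid) ≈ 3.4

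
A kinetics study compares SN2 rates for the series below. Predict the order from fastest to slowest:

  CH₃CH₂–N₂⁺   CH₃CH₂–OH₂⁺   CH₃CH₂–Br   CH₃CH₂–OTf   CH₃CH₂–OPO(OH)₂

CH₃CH₂–N₂⁺ > CH₃CH₂–OTf > CH₃CH₂–Br > CH₃CH₂–OH₂⁺ > CH₃CH₂–OPO(OH)₂

Identical carbon frameworks mean the comparison reduces to leaving-group quality.
The more stable X⁻ (or X) is on its own — i.e. the weaker a base it is — the better a leaving group it makes.
CH₃CH₂–N₂⁺ loses N₂: no meaningful conjugate acid; N₂ departs as an exceptionally stable neutral molecule
CH₃CH₂–OTf loses OTf⁻: pKₐ(CF₃SO₃H (triflic acid)) ≈ -14
CH₃CH₂–Br loses Br⁻: pKₐ(HBr) ≈ -9
CH₃CH₂–OH₂⁺ loses H₂O: pKₐ(H₃O⁺) ≈ -1.7
CH₃CH₂–OPO(OH)₂ loses H₂PO₄⁻: pKₐ(H₃PO₄) ≈ 2.1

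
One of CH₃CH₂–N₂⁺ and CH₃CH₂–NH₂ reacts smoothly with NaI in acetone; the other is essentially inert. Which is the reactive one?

CH₃CH₂–N₂⁺

From CH₃CH₂–NH₂ the departing group would be NH₂⁻ (pKₐ(NH₃) ≈ 38). Extremely strong base; never a leaving group.
From CH₃CH₂–N₂⁺ the leaving group is N₂ (no meaningful conjugate acid; N₂ departs as an exceptionally stable neutral molecule).
(In practice CH₃CH₂–N₂⁺ is made from CH₃CH₂–NH₂ by diazotisation (NaNO₂ / HCl, 0 °C), generating a diazonium salt that expels N₂.)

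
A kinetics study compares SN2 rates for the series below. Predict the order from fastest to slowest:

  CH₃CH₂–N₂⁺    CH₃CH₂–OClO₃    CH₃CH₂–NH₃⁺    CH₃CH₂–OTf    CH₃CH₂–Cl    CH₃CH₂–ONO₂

Identical carbon frameworks mean the comparison reduces to leaving-group quality.
The more stable X⁻ (or X) is on its own — i.e. the weaker a base it is — the better a leaving group it makes.
CH₃CH₂–N₂⁺ loses N₂: no meaningful conjugate acid; N₂ departs as an exceptionally stable neutral molecule
CH₃CH₂–OTf loses OTf⁻: pKₐ(CF₃SO₃H (triflic acid)) ≈ -14
CH₃CH₂–OClO₃ loses ClO₄⁻: pKₐ(HClO₄) ≈ -10
CH₃CH₂–Cl loses Cl⁻: pKₐ(HCl) ≈ -7
CH₃CH₂–ONO₂ loses NO₃⁻: pKₐ(HNO₃) ≈ -1.3
CH₃CH₂–NH₃⁺ loses NH₃: pKₐ(NH₄⁺) ≈ 9.2

CH₃CH₂–N₂⁺ > CH₃CH₂–OTf > CH₃CH₂–OClO₃ > CH₃CH₂–Cl > CH₃CH₂–ONO₂ > CH₃CH₂–NH₃⁺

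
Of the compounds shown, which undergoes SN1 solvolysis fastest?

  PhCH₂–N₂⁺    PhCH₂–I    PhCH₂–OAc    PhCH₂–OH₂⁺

Same R in every case — rank the leaving groups.
Rank by basicity of the departing species: weakest base leaves most easily.
PhCH₂–N₂⁺ loses N₂: no meaningful conjugate acid; N₂ departs as an exceptionally stable neutral molecule
PhCH₂–I loses I⁻: pKₐ(HI) ≈ -10
PhCH₂–OH₂⁺ loses H₂O: pKₐ(H₃O⁺) ≈ -1.7
PhCH₂–OAc loses AcO⁻: pKₐ(CH₃COOH) ≈ 4.8

PhCH₂–N₂⁺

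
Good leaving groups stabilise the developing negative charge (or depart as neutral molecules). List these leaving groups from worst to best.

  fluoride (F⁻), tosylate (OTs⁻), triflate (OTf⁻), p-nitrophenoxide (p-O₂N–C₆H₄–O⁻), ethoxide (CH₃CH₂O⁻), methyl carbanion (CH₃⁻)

Leaving-group ability tracks the stability of the departed species; conjugate-acid pKₐ is the usual yardstick (lower pKₐ → better LG).
triflate (OTf⁻): pKₐ(CF₃SO₃H (triflic acid)) ≈ -14
tosylate (OTs⁻): pKₐ(p-CH₃C₆H₄SO₃H (TsOH)) ≈ -2.8
fluoride (F⁻): pKₐ(HF) ≈ 3.2
p-nitrophenoxide (p-O₂N–C₆H₄–O⁻): pKₐ(p-nitrophenol) ≈ 7.2
ethoxide (CH₃CH₂O⁻): pKₐ(CH₃CH₂OH) ≈ 16
methyl carbanion (CH₃⁻): pKₐ(CH₄) ≈ 48
Listed from poorest to best leaving group as asked.

methyl carbanion (CH₃⁻) < ethoxide (CH₃CH₂O⁻) < p-nitrophenoxide (p-O₂N–C₆H₄–O⁻) < fluoride (F⁻) < tosylate (OTs⁻) < triflate (OTf⁻)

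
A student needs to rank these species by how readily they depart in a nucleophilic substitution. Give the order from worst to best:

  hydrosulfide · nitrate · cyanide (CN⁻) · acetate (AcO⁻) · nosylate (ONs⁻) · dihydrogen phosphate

cyanide (CN⁻) < hydrosulfide < acetate (AcO⁻) < dihydrogen phosphate < nitrate < nosylate (ONs⁻)

nosylate (ONs⁻): pKₐ(p-O₂NC₆H₄SO₃H) ≈ -3.5
nitrate: pKₐ(HNO₃) ≈ -1.3 — resonance-delocalised over three oxygens
dihydrogen phosphate: pKₐ(H₃PO₄) ≈ 2.1 — moderate base; biological leaving group after further activation
acetate (AcO⁻): pKₐ(CH₃COOH) ≈ 4.8 — resonance-stabilised but still a weak base
hydrosulfide: pKₐ(H₂S) ≈ 7 — larger and more polarisable than the oxygen analogue
cyanide (CN⁻): pKₐ(HCN) ≈ 9.2
The question asks for worst first, so the sequence is read in increasing leaving-group ability.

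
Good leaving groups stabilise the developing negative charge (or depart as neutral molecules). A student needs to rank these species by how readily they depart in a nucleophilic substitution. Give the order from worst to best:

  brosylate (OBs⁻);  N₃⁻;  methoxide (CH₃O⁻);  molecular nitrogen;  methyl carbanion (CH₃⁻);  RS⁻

methyl carbanion (CH₃⁻) < methoxide (CH₃O⁻) < RS⁻ < N₃⁻ < brosylate (OBs⁻) < molecular nitrogen

Rank by basicity of the departing species: weakest base leaves most easily.
molecular nitrogen: no meaningful conjugate acid; N₂ departs as an exceptionally stable neutral molecule
brosylate (OBs⁻): pKₐ(p-BrC₆H₄SO₃H) ≈ -2.8 — arenesulfonate with a p-bromo substituent
N₃⁻: pKₐ(HN₃) ≈ 4.7 — linear, resonance-stabilised
RS⁻: pKₐ(RSH (a thiol)) ≈ 10.5
methoxide (CH₃O⁻): pKₐ(CH₃OH) ≈ 15.5 — strong base; alkoxides do not leave unassisted
methyl carbanion (CH₃⁻): pKₐ(CH₄) ≈ 48 — unstabilised carbanion; the worst conceivable leaving group
Listed from poorest to best leaving group as asked.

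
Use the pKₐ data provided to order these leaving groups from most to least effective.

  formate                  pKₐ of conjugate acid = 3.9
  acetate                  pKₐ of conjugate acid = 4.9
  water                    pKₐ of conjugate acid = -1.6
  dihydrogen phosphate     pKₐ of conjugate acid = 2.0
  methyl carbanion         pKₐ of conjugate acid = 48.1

water > dihydrogen phosphate > formate > acetate > methyl carbanion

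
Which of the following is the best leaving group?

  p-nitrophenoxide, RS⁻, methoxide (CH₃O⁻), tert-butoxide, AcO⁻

Rank by basicity of the departing species: weakest base leaves most easily.
AcO⁻: pKₐ(CH₃COOH) ≈ 4.8
p-nitrophenoxide: pKₐ(p-nitrophenol) ≈ 7.2
RS⁻: pKₐ(RSH (a thiol)) ≈ 10.5
methoxide (CH₃O⁻): pKₐ(CH₃OH) ≈ 15.5
tert-butoxide: pKₐ(t-BuOH) ≈ 18

AcO⁻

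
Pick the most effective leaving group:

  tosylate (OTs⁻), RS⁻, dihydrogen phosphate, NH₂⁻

tosylate (OTs⁻)

Leaving-group ability tracks the stability of the departed species; conjugate-acid pKₐ is the usual yardstick (lower pKₐ → better LG).
tosylate (OTs⁻): pKₐ(p-CH₃C₆H₄SO₃H (TsOH)) ≈ -2.8
dihydrogen phosphate: pKₐ(H₃PO₄) ≈ 2.1
RS⁻: pKₐ(RSH (a thiol)) ≈ 10.5
NH₂⁻: pKₐ(NH₃) ≈ 38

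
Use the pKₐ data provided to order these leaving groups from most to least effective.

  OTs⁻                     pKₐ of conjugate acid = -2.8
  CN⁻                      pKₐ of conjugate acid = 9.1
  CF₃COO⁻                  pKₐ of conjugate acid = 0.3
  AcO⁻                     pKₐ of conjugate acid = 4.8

OTs⁻ > CF₃COO⁻ > AcO⁻ > CN⁻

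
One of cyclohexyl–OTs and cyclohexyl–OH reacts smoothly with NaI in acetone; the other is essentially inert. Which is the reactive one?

From cyclohexyl–OH the departing group would be OH⁻ (pKₐ(H₂O) ≈ 15.7). Strong base; essentially never leaves without prior activation.
From cyclohexyl–OTs the leaving group is OTs⁻ (pKₐ(p-CH₃C₆H₄SO₃H (TsOH)) ≈ -2.8). Resonance-delocalised arenesulfonate.
(In practice cyclohexyl–OTs is made from cyclohexyl–OH by treatment with TsCl / pyridine, converting the hydroxyl into a tosylate.)

cyclohexyl–OTs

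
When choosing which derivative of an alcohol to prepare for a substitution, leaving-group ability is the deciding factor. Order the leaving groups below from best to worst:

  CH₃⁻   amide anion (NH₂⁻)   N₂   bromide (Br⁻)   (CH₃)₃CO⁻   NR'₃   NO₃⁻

N₂ > bromide (Br⁻) > NO₃⁻ > NR'₃ > (CH₃)₃CO⁻ > amide anion (NH₂⁻) > CH₃⁻

A good leaving group is a weak base: the lower the pKₐ of its conjugate acid, the more readily it departs.
N₂: no meaningful conjugate acid; N₂ departs as an exceptionally stable neutral molecule
bromide (Br⁻): pKₐ(HBr) ≈ -9 — weak base; good leaving group
NO₃⁻: pKₐ(HNO₃) ≈ -1.3 — resonance-delocalised over three oxygens
NR'₃: pKₐ(R'₃NH⁺) ≈ 10.7 — neutral but still a fairly strong base; Hofmann-elimination LG
(CH₃)₃CO⁻: pKₐ(t-BuOH) ≈ 18 — bulky, strongly basic alkoxide
amide anion (NH₂⁻): pKₐ(NH₃) ≈ 38
CH₃⁻: pKₐ(CH₄) ≈ 48 — unstabilised carbanion; the worst conceivable leaving group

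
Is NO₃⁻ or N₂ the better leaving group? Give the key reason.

N₂

N₂ is the better leaving group.
N₂ is the ultimate leaving group — it departs as an exceptionally stable neutral molecule, whereas NO₃⁻ (pKₐ(HNO₃) ≈ -1.3) is far more basic.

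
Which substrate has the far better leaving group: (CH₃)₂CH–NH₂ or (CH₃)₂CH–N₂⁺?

(CH₃)₂CH–N₂⁺

From (CH₃)₂CH–NH₂ the departing group would be NH₂⁻ (pKₐ(NH₃) ≈ 38). Extremely strong base; never a leaving group.
From (CH₃)₂CH–N₂⁺ the leaving group is N₂ (no meaningful conjugate acid; N₂ departs as an exceptionally stable neutral molecule).
(In practice (CH₃)₂CH–N₂⁺ is made from (CH₃)₂CH–NH₂ by diazotisation (NaNO₂ / HCl, 0 °C), generating a diazonium salt that expels N₂.)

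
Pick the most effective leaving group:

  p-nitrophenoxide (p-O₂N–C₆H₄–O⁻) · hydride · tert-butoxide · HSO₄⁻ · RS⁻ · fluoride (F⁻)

HSO₄⁻

HSO₄⁻: pKₐ(H₂SO₄) ≈ -3
fluoride (F⁻): pKₐ(HF) ≈ 3.2
p-nitrophenoxide (p-O₂N–C₆H₄–O⁻): pKₐ(p-nitrophenol) ≈ 7.2
RS⁻: pKₐ(RSH (a thiol)) ≈ 10.5
tert-butoxide: pKₐ(t-BuOH) ≈ 18
hydride: pKₐ(H₂) ≈ 36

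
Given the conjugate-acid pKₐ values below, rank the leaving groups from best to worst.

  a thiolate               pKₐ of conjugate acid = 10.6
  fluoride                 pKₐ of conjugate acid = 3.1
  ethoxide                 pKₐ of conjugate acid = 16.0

Lower conjugate-acid pKₐ ⇒ weaker base ⇒ better leaving group.
Sorting by the given values: fluoride (3.1), a thiolate (10.6), ethoxide (16.0).

fluoride > a thiolate > ethoxide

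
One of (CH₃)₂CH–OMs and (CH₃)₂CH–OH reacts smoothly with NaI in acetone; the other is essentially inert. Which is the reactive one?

(CH₃)₂CH–OMs

From (CH₃)₂CH–OH the departing group would be OH⁻ (pKₐ(H₂O) ≈ 15.7). Strong base; essentially never leaves without prior activation.
From (CH₃)₂CH–OMs the leaving group is OMs⁻ (pKₐ(CH₃SO₃H (MsOH)) ≈ -1.9). Resonance-delocalised alkanesulfonate.
(In practice (CH₃)₂CH–OMs is made from (CH₃)₂CH–OH by treatment with MsCl / Et₃N, converting the hydroxyl into a mesylate.)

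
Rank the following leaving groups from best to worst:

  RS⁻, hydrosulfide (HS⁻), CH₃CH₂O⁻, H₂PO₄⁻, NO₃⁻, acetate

The more stable X⁻ (or X) is on its own — i.e. the weaker a base it is — the better a leaving group it makes.
NO₃⁻: pKₐ(HNO₃) ≈ -1.3
H₂PO₄⁻: pKₐ(H₃PO₄) ≈ 2.1
acetate: pKₐ(CH₃COOH) ≈ 4.8
hydrosulfide (HS⁻): pKₐ(H₂S) ≈ 7
RS⁻: pKₐ(RSH (a thiol)) ≈ 10.5
CH₃CH₂O⁻: pKₐ(CH₃CH₂OH) ≈ 16

NO₃⁻ > H₂PO₄⁻ > acetate > hydrosulfide (HS⁻) > RS⁻ > CH₃CH₂O⁻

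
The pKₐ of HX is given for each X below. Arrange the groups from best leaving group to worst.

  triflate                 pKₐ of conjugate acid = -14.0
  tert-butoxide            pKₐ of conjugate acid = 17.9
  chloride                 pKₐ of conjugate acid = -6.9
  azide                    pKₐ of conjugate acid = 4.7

Lower conjugate-acid pKₐ ⇒ weaker base ⇒ better leaving group.
Sorting by the given values: triflate (-14.0), chloride (-6.9), azide (4.7), tert-butoxide (17.9).

triflate > chloride > azide > tert-butoxide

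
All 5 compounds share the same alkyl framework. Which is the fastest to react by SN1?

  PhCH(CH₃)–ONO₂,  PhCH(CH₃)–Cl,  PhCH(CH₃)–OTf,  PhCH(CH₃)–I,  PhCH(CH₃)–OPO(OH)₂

Identical carbon frameworks mean the comparison reduces to leaving-group quality.
A good leaving group is a weak base: the lower the pKₐ of its conjugate acid, the more readily it departs.
PhCH(CH₃)–OTf loses OTf⁻: pKₐ(CF₃SO₃H (triflic acid)) ≈ -14
PhCH(CH₃)–I loses I⁻: pKₐ(HI) ≈ -10
PhCH(CH₃)–Cl loses Cl⁻: pKₐ(HCl) ≈ -7
PhCH(CH₃)–ONO₂ loses NO₃⁻: pKₐ(HNO₃) ≈ -1.3
PhCH(CH₃)–OPO(OH)₂ loses H₂PO₄⁻: pKₐ(H₃PO₄) ≈ 2.1

PhCH(CH₃)–OTf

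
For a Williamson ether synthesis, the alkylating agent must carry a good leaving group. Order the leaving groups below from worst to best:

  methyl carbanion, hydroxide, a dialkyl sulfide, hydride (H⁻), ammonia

methyl carbanion < hydride (H⁻) < hydroxide < ammonia < a dialkyl sulfide

Rank by basicity of the departing species: weakest base leaves most easily.
a dialkyl sulfide: pKₐ(R'₂SH⁺) ≈ -7
ammonia: pKₐ(NH₄⁺) ≈ 9.2
hydroxide: pKₐ(H₂O) ≈ 15.7
hydride (H⁻): pKₐ(H₂) ≈ 36
methyl carbanion: pKₐ(CH₄) ≈ 48
Listed from poorest to best leaving group as asked.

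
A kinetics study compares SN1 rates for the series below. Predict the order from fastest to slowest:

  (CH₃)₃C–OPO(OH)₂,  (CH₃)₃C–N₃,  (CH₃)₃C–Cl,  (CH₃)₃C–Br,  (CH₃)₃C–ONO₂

(CH₃)₃C–Br > (CH₃)₃C–Cl > (CH₃)₃C–ONO₂ > (CH₃)₃C–OPO(OH)₂ > (CH₃)₃C–N₃

With the same alkyl group throughout, only the leaving group differentiates the rates.
A good leaving group is a weak base: the lower the pKₐ of its conjugate acid, the more readily it departs.
(CH₃)₃C–Br loses Br⁻: pKₐ(HBr) ≈ -9
(CH₃)₃C–Cl loses Cl⁻: pKₐ(HCl) ≈ -7
(CH₃)₃C–ONO₂ loses NO₃⁻: pKₐ(HNO₃) ≈ -1.3
(CH₃)₃C–OPO(OH)₂ loses H₂PO₄⁻: pKₐ(H₃PO₄) ≈ 2.1
(CH₃)₃C–N₃ loses N₃⁻: pKₐ(HN₃) ≈ 4.7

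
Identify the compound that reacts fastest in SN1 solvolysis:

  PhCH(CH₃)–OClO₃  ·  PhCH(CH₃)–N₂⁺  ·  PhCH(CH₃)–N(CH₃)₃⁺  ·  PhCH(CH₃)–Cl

With the same alkyl group throughout, only the leaving group differentiates the rates.
The more stable X⁻ (or X) is on its own — i.e. the weaker a base it is — the better a leaving group it makes.
PhCH(CH₃)–N₂⁺ loses N₂: no meaningful conjugate acid; N₂ departs as an exceptionally stable neutral molecule
PhCH(CH₃)–OClO₃ loses ClO₄⁻: pKₐ(HClO₄) ≈ -10
PhCH(CH₃)–Cl loses Cl⁻: pKₐ(HCl) ≈ -7
PhCH(CH₃)–N(CH₃)₃⁺ loses NR'₃: pKₐ(R'₃NH⁺) ≈ 10.7

PhCH(CH₃)–N₂⁺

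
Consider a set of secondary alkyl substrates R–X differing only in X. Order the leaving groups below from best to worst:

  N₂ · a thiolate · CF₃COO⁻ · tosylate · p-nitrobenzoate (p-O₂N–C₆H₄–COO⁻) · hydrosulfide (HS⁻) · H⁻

N₂ > tosylate > CF₃COO⁻ > p-nitrobenzoate (p-O₂N–C₆H₄–COO⁻) > hydrosulfide (HS⁻) > a thiolate > H⁻

The more stable X⁻ (or X) is on its own — i.e. the weaker a base it is — the better a leaving group it makes.
N₂: no meaningful conjugate acid; N₂ departs as an exceptionally stable neutral molecule
tosylate: pKₐ(p-CH₃C₆H₄SO₃H (TsOH)) ≈ -2.8
CF₃COO⁻: pKₐ(CF₃COOH) ≈ 0.2 — strongly electron-withdrawing CF₃ stabilises the carboxylate
p-nitrobenzoate (p-O₂N–C₆H₄–COO⁻): pKₐ(p-nitrobenzoic acid) ≈ 3.4 — electron-withdrawing nitro group stabilises the carboxylate
hydrosulfide (HS⁻): pKₐ(H₂S) ≈ 7 — larger and more polarisable than the oxygen analogue
a thiolate: pKₐ(RSH (a thiol)) ≈ 10.5
H⁻: pKₐ(H₂) ≈ 36 — extremely strong base; leaves only in special hydride-transfer contexts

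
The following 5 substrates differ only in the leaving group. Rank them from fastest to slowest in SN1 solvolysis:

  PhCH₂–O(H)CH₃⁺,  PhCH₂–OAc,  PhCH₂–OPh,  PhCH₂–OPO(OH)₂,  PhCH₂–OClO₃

Identical carbon frameworks mean the comparison reduces to leaving-group quality.
The more stable X⁻ (or X) is on its own — i.e. the weaker a base it is — the better a leaving group it makes.
PhCH₂–OClO₃ loses ClO₄⁻: pKₐ(HClO₄) ≈ -10
PhCH₂–O(H)CH₃⁺ loses R'OH: pKₐ(R'OH₂⁺) ≈ -2.4
PhCH₂–OPO(OH)₂ loses H₂PO₄⁻: pKₐ(H₃PO₄) ≈ 2.1
PhCH₂–OAc loses AcO⁻: pKₐ(CH₃COOH) ≈ 4.8
PhCH₂–OPh loses PhO⁻: pKₐ(C₆H₅OH (phenol)) ≈ 10

PhCH₂–OClO₃ > PhCH₂–O(H)CH₃⁺ > PhCH₂–OPO(OH)₂ > PhCH₂–OAc > PhCH₂–OPh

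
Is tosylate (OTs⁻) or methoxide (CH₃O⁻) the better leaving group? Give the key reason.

tosylate (OTs⁻) is the better leaving group.
pKₐ(p-CH₃C₆H₄SO₃H (TsOH)) ≈ -2.8 versus pKₐ(CH₃OH) ≈ 15.5: tosylate (OTs⁻) is the much weaker base.
Resonance-delocalised arenesulfonate.

tosylate (OTs⁻)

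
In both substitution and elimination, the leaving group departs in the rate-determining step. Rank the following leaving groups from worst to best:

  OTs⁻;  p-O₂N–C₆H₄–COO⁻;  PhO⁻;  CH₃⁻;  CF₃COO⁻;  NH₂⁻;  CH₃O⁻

The more stable X⁻ (or X) is on its own — i.e. the weaker a base it is — the better a leaving group it makes.
OTs⁻: pKₐ(p-CH₃C₆H₄SO₃H (TsOH)) ≈ -2.8 — resonance-delocalised arenesulfonate
CF₃COO⁻: pKₐ(CF₃COOH) ≈ 0.2 — strongly electron-withdrawing CF₃ stabilises the carboxylate
p-O₂N–C₆H₄–COO⁻: pKₐ(p-nitrobenzoic acid) ≈ 3.4
PhO⁻: pKₐ(C₆H₅OH (phenol)) ≈ 10
CH₃O⁻: pKₐ(CH₃OH) ≈ 15.5
NH₂⁻: pKₐ(NH₃) ≈ 38
CH₃⁻: pKₐ(CH₄) ≈ 48
Listed from poorest to best leaving group as asked.

CH₃⁻ < NH₂⁻ < CH₃O⁻ < PhO⁻ < p-O₂N–C₆H₄–COO⁻ < CF₃COO⁻ < OTs⁻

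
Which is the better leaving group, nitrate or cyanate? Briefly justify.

nitrate

nitrate is the better leaving group.
pKₐ(HNO₃) ≈ -1.3 versus pKₐ(HOCN) ≈ 3.5: nitrate is the much weaker base.
Resonance-delocalised over three oxygens.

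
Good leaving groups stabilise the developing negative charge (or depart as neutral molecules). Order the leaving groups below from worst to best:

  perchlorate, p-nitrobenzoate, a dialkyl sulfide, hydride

Leaving-group ability tracks the stability of the departed species; conjugate-acid pKₐ is the usual yardstick (lower pKₐ → better LG).
perchlorate: pKₐ(HClO₄) ≈ -10
a dialkyl sulfide: pKₐ(R'₂SH⁺) ≈ -7
p-nitrobenzoate: pKₐ(p-nitrobenzoic acid) ≈ 3.4 — electron-withdrawing nitro group stabilises the carboxylate
hydride: pKₐ(H₂) ≈ 36
Reversing gives the worst-to-best order requested.

hydride < p-nitrobenzoate < a dialkyl sulfide < perchlorate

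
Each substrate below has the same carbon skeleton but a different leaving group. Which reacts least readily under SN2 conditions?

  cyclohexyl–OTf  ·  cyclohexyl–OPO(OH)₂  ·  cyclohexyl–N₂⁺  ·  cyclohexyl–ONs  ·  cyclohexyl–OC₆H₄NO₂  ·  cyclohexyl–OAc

Same R in every case — rank the leaving groups.
Rank by basicity of the departing species: weakest base leaves most easily.
cyclohexyl–N₂⁺ loses N₂: no meaningful conjugate acid; N₂ departs as an exceptionally stable neutral molecule
cyclohexyl–OTf loses OTf⁻: pKₐ(CF₃SO₃H (triflic acid)) ≈ -14
cyclohexyl–ONs loses ONs⁻: pKₐ(p-O₂NC₆H₄SO₃H) ≈ -3.5
cyclohexyl–OPO(OH)₂ loses H₂PO₄⁻: pKₐ(H₃PO₄) ≈ 2.1
cyclohexyl–OAc loses AcO⁻: pKₐ(CH₃COOH) ≈ 4.8
cyclohexyl–OC₆H₄NO₂ loses p-O₂N–C₆H₄–O⁻: pKₐ(p-nitrophenol) ≈ 7.2

cyclohexyl–OC₆H₄NO₂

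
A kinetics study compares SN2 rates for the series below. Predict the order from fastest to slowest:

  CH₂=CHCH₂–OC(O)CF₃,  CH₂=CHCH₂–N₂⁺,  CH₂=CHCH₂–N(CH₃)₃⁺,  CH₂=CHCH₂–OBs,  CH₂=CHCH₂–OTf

CH₂=CHCH₂–N₂⁺ > CH₂=CHCH₂–OTf > CH₂=CHCH₂–OBs > CH₂=CHCH₂–OC(O)CF₃ > CH₂=CHCH₂–N(CH₃)₃⁺

Identical carbon frameworks mean the comparison reduces to leaving-group quality.
Leaving-group ability tracks the stability of the departed species; conjugate-acid pKₐ is the usual yardstick (lower pKₐ → better LG).
CH₂=CHCH₂–N₂⁺ loses N₂: no meaningful conjugate acid; N₂ departs as an exceptionally stable neutral molecule
CH₂=CHCH₂–OTf loses OTf⁻: pKₐ(CF₃SO₃H (triflic acid)) ≈ -14
CH₂=CHCH₂–OBs loses OBs⁻: pKₐ(p-BrC₆H₄SO₃H) ≈ -2.8
CH₂=CHCH₂–OC(O)CF₃ loses CF₃COO⁻: pKₐ(CF₃COOH) ≈ 0.2
CH₂=CHCH₂–N(CH₃)₃⁺ loses NR'₃: pKₐ(R'₃NH⁺) ≈ 10.7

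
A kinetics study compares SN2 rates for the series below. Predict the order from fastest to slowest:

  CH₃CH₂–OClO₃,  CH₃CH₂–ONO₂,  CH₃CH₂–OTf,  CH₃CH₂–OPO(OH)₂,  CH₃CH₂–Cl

CH₃CH₂–OTf > CH₃CH₂–OClO₃ > CH₃CH₂–Cl > CH₃CH₂–ONO₂ > CH₃CH₂–OPO(OH)₂

Same R in every case — rank the leaving groups.
Leaving-group ability tracks the stability of the departed species; conjugate-acid pKₐ is the usual yardstick (lower pKₐ → better LG).
CH₃CH₂–OTf loses OTf⁻: pKₐ(CF₃SO₃H (triflic acid)) ≈ -14
CH₃CH₂–OClO₃ loses ClO₄⁻: pKₐ(HClO₄) ≈ -10
CH₃CH₂–Cl loses Cl⁻: pKₐ(HCl) ≈ -7
CH₃CH₂–ONO₂ loses NO₃⁻: pKₐ(HNO₃) ≈ -1.3
CH₃CH₂–OPO(OH)₂ loses H₂PO₄⁻: pKₐ(H₃PO₄) ≈ 2.1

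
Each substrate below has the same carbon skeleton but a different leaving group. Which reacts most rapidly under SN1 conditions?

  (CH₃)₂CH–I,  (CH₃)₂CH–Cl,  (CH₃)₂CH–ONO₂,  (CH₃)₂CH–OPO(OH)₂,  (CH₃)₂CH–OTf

(CH₃)₂CH–OTf

The skeletons are identical, so relative rate is governed entirely by leaving-group ability.
A good leaving group is a weak base: the lower the pKₐ of its conjugate acid, the more readily it departs.
(CH₃)₂CH–OTf loses OTf⁻: pKₐ(CF₃SO₃H (triflic acid)) ≈ -14
(CH₃)₂CH–I loses I⁻: pKₐ(HI) ≈ -10
(CH₃)₂CH–Cl loses Cl⁻: pKₐ(HCl) ≈ -7
(CH₃)₂CH–ONO₂ loses NO₃⁻: pKₐ(HNO₃) ≈ -1.3
(CH₃)₂CH–OPO(OH)₂ loses H₂PO₄⁻: pKₐ(H₃PO₄) ≈ 2.1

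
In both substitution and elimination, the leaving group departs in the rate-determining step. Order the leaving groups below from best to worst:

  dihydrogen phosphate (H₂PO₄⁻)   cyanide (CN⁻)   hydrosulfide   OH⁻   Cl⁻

The more stable X⁻ (or X) is on its own — i.e. the weaker a base it is — the better a leaving group it makes.
Cl⁻: pKₐ(HCl) ≈ -7
dihydrogen phosphate (H₂PO₄⁻): pKₐ(H₃PO₄) ≈ 2.1
hydrosulfide: pKₐ(H₂S) ≈ 7
cyanide (CN⁻): pKₐ(HCN) ≈ 9.2
OH⁻: pKₐ(H₂O) ≈ 15.7

Cl⁻ > dihydrogen phosphate (H₂PO₄⁻) > hydrosulfide > cyanide (CN⁻) > OH⁻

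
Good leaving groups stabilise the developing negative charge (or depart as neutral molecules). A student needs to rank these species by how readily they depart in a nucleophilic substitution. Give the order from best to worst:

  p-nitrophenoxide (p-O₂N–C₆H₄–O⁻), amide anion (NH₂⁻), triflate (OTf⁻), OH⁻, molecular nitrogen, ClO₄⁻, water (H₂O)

molecular nitrogen > triflate (OTf⁻) > ClO₄⁻ > water (H₂O) > p-nitrophenoxide (p-O₂N–C₆H₄–O⁻) > OH⁻ > amide anion (NH₂⁻)

Rank by basicity of the departing species: weakest base leaves most easily.
molecular nitrogen: no meaningful conjugate acid; N₂ departs as an exceptionally stable neutral molecule
triflate (OTf⁻): pKₐ(CF₃SO₃H (triflic acid)) ≈ -14 — charge spread over three oxygens and a CF₃ group; the premier leaving group in synthesis
ClO₄⁻: pKₐ(HClO₄) ≈ -10
water (H₂O): pKₐ(H₃O⁺) ≈ -1.7 — neutral; leaves from a protonated alcohol (R–OH₂⁺)
p-nitrophenoxide (p-O₂N–C₆H₄–O⁻): pKₐ(p-nitrophenol) ≈ 7.2
OH⁻: pKₐ(H₂O) ≈ 15.7 — strong base; essentially never leaves without prior activation
amide anion (NH₂⁻): pKₐ(NH₃) ≈ 38 — extremely strong base; never a leaving group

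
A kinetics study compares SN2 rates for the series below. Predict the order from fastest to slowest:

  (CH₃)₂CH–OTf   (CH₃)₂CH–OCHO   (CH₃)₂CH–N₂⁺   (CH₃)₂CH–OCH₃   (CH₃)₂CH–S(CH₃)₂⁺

(CH₃)₂CH–N₂⁺ > (CH₃)₂CH–OTf > (CH₃)₂CH–S(CH₃)₂⁺ > (CH₃)₂CH–OCHO > (CH₃)₂CH–OCH₃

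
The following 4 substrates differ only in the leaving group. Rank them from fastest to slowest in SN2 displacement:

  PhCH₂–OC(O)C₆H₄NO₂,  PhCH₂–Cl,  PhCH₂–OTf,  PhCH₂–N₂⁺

The skeletons are identical, so relative rate is governed entirely by leaving-group ability.
Rank by basicity of the departing species: weakest base leaves most easily.
PhCH₂–N₂⁺ loses N₂: no meaningful conjugate acid; N₂ departs as an exceptionally stable neutral molecule
PhCH₂–OTf loses OTf⁻: pKₐ(CF₃SO₃H (triflic acid)) ≈ -14
PhCH₂–Cl loses Cl⁻: pKₐ(HCl) ≈ -7
PhCH₂–OC(O)C₆H₄NO₂ loses p-O₂N–C₆H₄–COO⁻: pKₐ(p-nitrobenzoic acid) ≈ 3.4

PhCH₂–N₂⁺ > PhCH₂–OTf > PhCH₂–Cl > PhCH₂–OC(O)C₆H₄NO₂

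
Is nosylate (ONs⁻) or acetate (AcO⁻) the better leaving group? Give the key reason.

nosylate (ONs⁻)

nosylate (ONs⁻) is the better leaving group.
pKₐ(p-O₂NC₆H₄SO₃H) ≈ -3.5 versus pKₐ(CH₃COOH) ≈ 4.8: nosylate (ONs⁻) is the much weaker base.
P-nitro group further stabilises the sulfonate.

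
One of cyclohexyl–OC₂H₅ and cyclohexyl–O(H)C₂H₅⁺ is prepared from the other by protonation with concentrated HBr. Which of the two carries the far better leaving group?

From cyclohexyl–OC₂H₅ the departing group would be CH₃CH₂O⁻ (pKₐ(CH₃CH₂OH) ≈ 16). Strong base; alkoxides do not leave unassisted.
From cyclohexyl–O(H)C₂H₅⁺ the leaving group is R'OH (pKₐ(R'OH₂⁺) ≈ -2.4). Neutral; leaves from a protonated ether (an oxonium ion, R–O(H)R'⁺).
Protonation with concentrated HBr works by allowing neutral ethanol, rather than ethoxide, to depart, making cyclohexyl–O(H)C₂H₅⁺ enormously more reactive.

cyclohexyl–O(H)C₂H₅⁺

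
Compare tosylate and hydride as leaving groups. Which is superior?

tosylate

tosylate is the better leaving group.
pKₐ(p-CH₃C₆H₄SO₃H (TsOH)) ≈ -2.8 versus pKₐ(H₂) ≈ 36: tosylate is the much weaker base.
Resonance-delocalised arenesulfonate.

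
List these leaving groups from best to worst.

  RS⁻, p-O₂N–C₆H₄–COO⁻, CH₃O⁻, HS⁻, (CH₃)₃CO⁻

p-O₂N–C₆H₄–COO⁻ > HS⁻ > RS⁻ > CH₃O⁻ > (CH₃)₃CO⁻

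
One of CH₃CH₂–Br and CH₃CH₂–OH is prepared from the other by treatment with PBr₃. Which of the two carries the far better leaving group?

CH₃CH₂–Br

From CH₃CH₂–OH the departing group would be OH⁻ (pKₐ(H₂O) ≈ 15.7). Strong base; essentially never leaves without prior activation.
From CH₃CH₂–Br the leaving group is Br⁻ (pKₐ(HBr) ≈ -9). Weak base; good leaving group.
Treatment with PBr₃ works by replacing the hydroxyl with bromide, making CH₃CH₂–Br enormously more reactive.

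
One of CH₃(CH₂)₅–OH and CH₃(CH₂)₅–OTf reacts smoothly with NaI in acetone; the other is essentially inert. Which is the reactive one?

From CH₃(CH₂)₅–OH the departing group would be OH⁻ (pKₐ(H₂O) ≈ 15.7). Strong base; essentially never leaves without prior activation.
From CH₃(CH₂)₅–OTf the leaving group is OTf⁻ (pKₐ(CF₃SO₃H (triflic acid)) ≈ -14). Charge spread over three oxygens and a CF₃ group; the premier leaving group in synthesis.
(In practice CH₃(CH₂)₅–OTf is made from CH₃(CH₂)₅–OH by treatment with Tf₂O / 2,6-lutidine, converting the hydroxyl into a triflate.)

CH₃(CH₂)₅–OTf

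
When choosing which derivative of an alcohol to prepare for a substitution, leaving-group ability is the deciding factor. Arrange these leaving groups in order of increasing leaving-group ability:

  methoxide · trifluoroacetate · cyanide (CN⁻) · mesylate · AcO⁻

Leaving-group ability tracks the stability of the departed species; conjugate-acid pKₐ is the usual yardstick (lower pKₐ → better LG).
mesylate: pKₐ(CH₃SO₃H (MsOH)) ≈ -1.9 — resonance-delocalised alkanesulfonate
trifluoroacetate: pKₐ(CF₃COOH) ≈ 0.2 — strongly electron-withdrawing CF₃ stabilises the carboxylate
AcO⁻: pKₐ(CH₃COOH) ≈ 4.8 — resonance-stabilised but still a weak base
cyanide (CN⁻): pKₐ(HCN) ≈ 9.2 — sp carbon stabilises the charge somewhat, but still a poor LG
methoxide: pKₐ(CH₃OH) ≈ 15.5 — strong base; alkoxides do not leave unassisted
The question asks for worst first, so the sequence is read in increasing leaving-group ability.

methoxide < cyanide (CN⁻) < AcO⁻ < trifluoroacetate < mesylate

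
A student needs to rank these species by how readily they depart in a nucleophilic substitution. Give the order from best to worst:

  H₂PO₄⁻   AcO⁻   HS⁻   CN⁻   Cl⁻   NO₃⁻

Cl⁻ > NO₃⁻ > H₂PO₄⁻ > AcO⁻ > HS⁻ > CN⁻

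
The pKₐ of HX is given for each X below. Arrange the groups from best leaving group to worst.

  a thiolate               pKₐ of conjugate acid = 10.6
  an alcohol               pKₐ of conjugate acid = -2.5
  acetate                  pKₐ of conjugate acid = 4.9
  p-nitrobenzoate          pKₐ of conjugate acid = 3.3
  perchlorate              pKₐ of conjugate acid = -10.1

Lower conjugate-acid pKₐ ⇒ weaker base ⇒ better leaving group.
Sorting by the given values: perchlorate (-10.1), an alcohol (-2.5), p-nitrobenzoate (3.3), acetate (4.9), a thiolate (10.6).

perchlorate > an alcohol > p-nitrobenzoate > acetate > a thiolate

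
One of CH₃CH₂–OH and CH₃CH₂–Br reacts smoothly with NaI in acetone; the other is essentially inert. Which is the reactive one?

From CH₃CH₂–OH the departing group would be OH⁻ (pKₐ(H₂O) ≈ 15.7). Strong base; essentially never leaves without prior activation.
From CH₃CH₂–Br the leaving group is Br⁻ (pKₐ(HBr) ≈ -9). Weak base; good leaving group.
(In practice CH₃CH₂–Br is made from CH₃CH₂–OH by treatment with PBr₃, replacing the hydroxyl with bromide.)

CH₃CH₂–Br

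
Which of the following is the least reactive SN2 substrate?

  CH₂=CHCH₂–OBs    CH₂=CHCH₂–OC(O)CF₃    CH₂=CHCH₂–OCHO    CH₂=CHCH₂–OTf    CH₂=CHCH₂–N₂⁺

Identical carbon frameworks mean the comparison reduces to leaving-group quality.
The more stable X⁻ (or X) is on its own — i.e. the weaker a base it is — the better a leaving group it makes.
CH₂=CHCH₂–N₂⁺ loses N₂: no meaningful conjugate acid; N₂ departs as an exceptionally stable neutral molecule
CH₂=CHCH₂–OTf loses OTf⁻: pKₐ(CF₃SO₃H (triflic acid)) ≈ -14
CH₂=CHCH₂–OBs loses OBs⁻: pKₐ(p-BrC₆H₄SO₃H) ≈ -2.8
CH₂=CHCH₂–OC(O)CF₃ loses CF₃COO⁻: pKₐ(CF₃COOH) ≈ 0.2
CH₂=CHCH₂–OCHO loses HCOO⁻: pKₐ(HCOOH) ≈ 3.8

CH₂=CHCH₂–OCHO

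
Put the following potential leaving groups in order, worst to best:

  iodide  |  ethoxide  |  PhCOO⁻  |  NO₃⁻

iodide: pKₐ(HI) ≈ -10 — large, highly polarisable; very weak base
NO₃⁻: pKₐ(HNO₃) ≈ -1.3
PhCOO⁻: pKₐ(C₆H₅COOH) ≈ 4.2 — aryl carboxylate
ethoxide: pKₐ(CH₃CH₂OH) ≈ 16 — strong base; alkoxides do not leave unassisted
The question asks for worst first, so the sequence is read in increasing leaving-group ability.

ethoxide < PhCOO⁻ < NO₃⁻ < iodide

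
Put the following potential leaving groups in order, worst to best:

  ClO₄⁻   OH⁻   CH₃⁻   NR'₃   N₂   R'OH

Leaving-group ability tracks the stability of the departed species; conjugate-acid pKₐ is the usual yardstick (lower pKₐ → better LG).
N₂: no meaningful conjugate acid; N₂ departs as an exceptionally stable neutral molecule
ClO₄⁻: pKₐ(HClO₄) ≈ -10 — extremely weak base; rarely used for safety reasons
R'OH: pKₐ(R'OH₂⁺) ≈ -2.4
NR'₃: pKₐ(R'₃NH⁺) ≈ 10.7 — neutral but still a fairly strong base; Hofmann-elimination LG
OH⁻: pKₐ(H₂O) ≈ 15.7 — strong base; essentially never leaves without prior activation
CH₃⁻: pKₐ(CH₄) ≈ 48 — unstabilised carbanion; the worst conceivable leaving group
Listed from poorest to best leaving group as asked.

CH₃⁻ < OH⁻ < NR'₃ < R'OH < ClO₄⁻ < N₂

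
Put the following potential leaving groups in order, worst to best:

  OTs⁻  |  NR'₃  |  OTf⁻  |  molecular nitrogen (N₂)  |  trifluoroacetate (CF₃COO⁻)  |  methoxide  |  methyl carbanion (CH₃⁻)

methyl carbanion (CH₃⁻) < methoxide < NR'₃ < trifluoroacetate (CF₃COO⁻) < OTs⁻ < OTf⁻ < molecular nitrogen (N₂)

molecular nitrogen (N₂): no meaningful conjugate acid; N₂ departs as an exceptionally stable neutral molecule
OTf⁻: pKₐ(CF₃SO₃H (triflic acid)) ≈ -14
OTs⁻: pKₐ(p-CH₃C₆H₄SO₃H (TsOH)) ≈ -2.8
trifluoroacetate (CF₃COO⁻): pKₐ(CF₃COOH) ≈ 0.2 — strongly electron-withdrawing CF₃ stabilises the carboxylate
NR'₃: pKₐ(R'₃NH⁺) ≈ 10.7 — neutral but still a fairly strong base; Hofmann-elimination LG
methoxide: pKₐ(CH₃OH) ≈ 15.5
methyl carbanion (CH₃⁻): pKₐ(CH₄) ≈ 48 — unstabilised carbanion; the worst conceivable leaving group
The question asks for worst first, so the sequence is read in increasing leaving-group ability.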